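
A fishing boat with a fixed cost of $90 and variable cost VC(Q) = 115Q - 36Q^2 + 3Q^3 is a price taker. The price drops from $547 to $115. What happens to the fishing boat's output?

Output falls from 12 to 8

AVC = 115 - 36Q + 3Q^2, minimized at Q = 6 where min AVC = $7. MC = 115 - 72Q + 9Q^2.
At P = $547 ≥ min AVC, set P = MC on the rising branch: Q = 12.
At P = $115 ≥ min AVC, set P = MC: Q = 8. The firm stays open but cuts output.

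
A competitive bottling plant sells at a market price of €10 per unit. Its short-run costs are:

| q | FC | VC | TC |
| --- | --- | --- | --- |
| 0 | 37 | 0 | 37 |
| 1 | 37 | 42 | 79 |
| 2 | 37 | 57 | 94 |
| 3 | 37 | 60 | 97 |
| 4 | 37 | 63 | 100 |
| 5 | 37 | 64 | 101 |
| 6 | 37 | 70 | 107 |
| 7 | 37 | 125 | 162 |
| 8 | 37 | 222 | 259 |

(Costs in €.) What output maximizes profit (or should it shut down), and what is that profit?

Profit at each row (π = 10q − TC): q=0: -37; q=1: -69; q=2: -74; q=3: -67; q=4: -60; q=5: -51; q=6: -47; q=7: -92; q=8: -179.
Profit is highest at q = 0. Equivalently, the lowest AVC in the table is 70/6 ≈ €11.67 at q = 6, and P = €10 falls below it — price never covers variable cost, so the firm shuts down and loses only its fixed cost.

q = 0 (shut down); profit = -€37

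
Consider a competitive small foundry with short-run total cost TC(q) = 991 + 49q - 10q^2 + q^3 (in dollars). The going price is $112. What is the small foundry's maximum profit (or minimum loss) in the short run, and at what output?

Profit = -$343 at q = 9

AVC = 49 - 10q + q^2; min AVC = $24 at q = 5. Since P = $112 ≥ min AVC, the firm produces.
With MC = 49 - 20q + 3q^2, P = MC on the upward-sloping part at q* = 9.
TR = 112·9 = 1008. TC = 991 + 360 = 1351. Profit = 1008 − 1351 = -$343.
Shutting down would mean losing the fixed cost of $991, so operating at a loss of $343 is better by $648.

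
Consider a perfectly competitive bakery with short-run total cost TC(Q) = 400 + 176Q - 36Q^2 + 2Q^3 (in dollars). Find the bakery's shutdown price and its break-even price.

Shutdown price = $14; break-even price = $56

AVC = 176 - 36Q + 2Q^2; minimized at Q = 9, giving min AVC = $14. That is the shutdown price.
ATC = 400/Q + 176 - 36Q + 2Q^2. Setting dATC/dQ = −400/Q^2 − 36 + 4Q = 0 gives Q = 10 (since 4·10^3 − 36·10^2 = 400).
min ATC = 400/10 + 176 − 36·10 + 2·10^2 = $56. That is the break-even price.
For $14 ≤ P < $56 the firm produces at a loss; below $14 it shuts down.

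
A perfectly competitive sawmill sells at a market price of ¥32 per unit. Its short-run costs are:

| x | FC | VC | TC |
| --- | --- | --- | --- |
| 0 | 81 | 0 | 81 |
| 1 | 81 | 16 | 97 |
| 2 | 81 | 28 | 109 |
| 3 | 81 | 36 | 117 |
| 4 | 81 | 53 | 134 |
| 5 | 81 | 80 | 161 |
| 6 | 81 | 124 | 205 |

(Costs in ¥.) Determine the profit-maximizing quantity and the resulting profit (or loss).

x = 5; profit = -¥1

Tabulate TR − TC: x=0: -81; x=1: -65; x=2: -45; x=3: -21; x=4: -6; x=5: -1; x=6: -13.
Profit is maximized at x = 5. AVC there is 80/5 = ¥16 ≤ P, so producing beats shutting down (which would give -¥81).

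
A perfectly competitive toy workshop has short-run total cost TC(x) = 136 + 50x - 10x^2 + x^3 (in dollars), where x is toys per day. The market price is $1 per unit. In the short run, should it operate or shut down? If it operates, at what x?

Shut down

From TC, MC = TC'(x) = 50 - 20x + 3x^2 and AVC = VC/x = 50 - 10x + x^2.
AVC is minimized where dAVC/dx = -10 + 2x = 0, at x = 5; min AVC = 50 - 10·5 + 5^2 = $25.
With P < min AVC ($1 < $25), every unit sold adds to the loss.
Best response: produce nothing and absorb the $136 fixed cost.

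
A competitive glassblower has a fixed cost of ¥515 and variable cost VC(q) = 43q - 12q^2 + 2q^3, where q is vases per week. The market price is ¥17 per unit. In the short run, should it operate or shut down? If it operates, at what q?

Variable cost is VC = 43q - 12q^2 + 2q^3, so AVC = VC/q = 43 - 12q + 2q^2 and MC = dTC/dq = 43 - 24q + 6q^2.
The AVC parabola has its vertex at q = 12/4 = 3, where AVC = 43 - 12·3 + 2·3^2 = ¥25.
Since P = ¥17 < min AVC = ¥25, price fails to cover variable cost at any output.
The firm minimizes its loss by shutting down and losing only its fixed cost of ¥515.

Shut down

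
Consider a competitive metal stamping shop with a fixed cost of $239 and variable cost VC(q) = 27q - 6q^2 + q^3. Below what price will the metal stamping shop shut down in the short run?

Short-run supply begins at min AVC. From VC = 27q - 6q^2 + q^3, AVC = 27 - 6q + q^2.
At the minimum of AVC, MC = AVC. MC = 27 - 12q + 3q^2; setting MC = AVC gives 2q^2 - 6q = 0, so q = 3. min AVC = 18.
So the shutdown price is $18.

$18 per unit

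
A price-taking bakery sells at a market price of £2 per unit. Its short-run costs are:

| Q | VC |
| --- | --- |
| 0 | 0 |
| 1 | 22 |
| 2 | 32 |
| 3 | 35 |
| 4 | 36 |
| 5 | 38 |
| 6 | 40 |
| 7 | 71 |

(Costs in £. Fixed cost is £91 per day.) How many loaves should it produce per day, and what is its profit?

Compute π = P·Q − TC at each output: Q=0: -91; Q=1: -111; Q=2: -119; Q=3: -120; Q=4: -119; Q=5: -119; Q=6: -119; Q=7: -148.
Profit is highest at Q = 0. Equivalently, the lowest AVC in the table is 40/6 ≈ £6.67 at Q = 6, and P = £2 falls below it — price never covers variable cost, so the firm shuts down and loses only its fixed cost.

Q = 0 (shut down); profit = -£91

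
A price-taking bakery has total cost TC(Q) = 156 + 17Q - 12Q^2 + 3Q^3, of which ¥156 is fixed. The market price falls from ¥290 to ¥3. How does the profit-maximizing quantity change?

Output falls from 7 to 0 (the firm shuts down)

AVC = 17 - 12Q + 3Q^2, minimized at Q = 2 where min AVC = ¥5. MC = 17 - 24Q + 9Q^2.
At P = ¥290 ≥ min AVC, set P = MC on the rising branch: Q = 7.
At P = ¥3 < min AVC = ¥5, price no longer covers variable cost at any output, so the firm shuts down: Q = 0.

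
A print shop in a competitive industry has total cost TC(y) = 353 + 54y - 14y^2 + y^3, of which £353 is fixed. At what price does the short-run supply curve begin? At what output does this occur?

Short-run supply begins at min AVC. From VC = 54y - 14y^2 + y^3, AVC = 54 - 14y + y^2.
At the minimum of AVC, MC = AVC. MC = 54 - 28y + 3y^2; setting MC = AVC gives 2y^2 - 14y = 0, so y = 7. min AVC = 5.
For P < £5 the firm produces nothing.

£5 per unit, at y = 7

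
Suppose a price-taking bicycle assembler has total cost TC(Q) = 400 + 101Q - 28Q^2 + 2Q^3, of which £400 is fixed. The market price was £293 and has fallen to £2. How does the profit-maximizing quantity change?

Output falls from 12 to 0 (the firm shuts down)

MC = 101 - 56Q + 6Q^2; the shutdown threshold is min AVC = £3 (at Q = 7).
With P = £293 above the shutdown price, P = MC gives Q = 12.
At P = £2 < min AVC = £3, price no longer covers variable cost at any output, so the firm shuts down: Q = 0.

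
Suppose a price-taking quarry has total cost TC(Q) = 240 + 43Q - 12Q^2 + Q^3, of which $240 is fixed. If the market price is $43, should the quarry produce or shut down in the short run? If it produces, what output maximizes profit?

Produce at Q = 8

Variable cost is VC = 43Q - 12Q^2 + Q^3, so AVC = VC/Q = 43 - 12Q + Q^2 and MC = dTC/dQ = 43 - 24Q + 3Q^2.
The AVC parabola has its vertex at Q = 12/2 = 6, where AVC = 43 - 12·6 + 6^2 = $7.
P = $43 exceeds min AVC = $7, so the firm stays open.
Set P = MC: 43 = 43 - 24Q + 3Q^2 → -24Q + 3Q^2 = 0. The roots are Q = 0 and Q = 8; the profit-maximizing output is on the rising part of MC, so Q* = 8.
Check: AVC at Q = 8 is $11 ≤ P, so revenue covers variable cost.
Profit = P·Q − TC = 43·8 − 328 = $16.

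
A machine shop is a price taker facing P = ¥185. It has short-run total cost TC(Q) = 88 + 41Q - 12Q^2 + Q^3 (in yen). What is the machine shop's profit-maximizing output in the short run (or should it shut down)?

Produce at Q = 12

From TC, MC = TC'(Q) = 41 - 24Q + 3Q^2 and AVC = VC/Q = 41 - 12Q + Q^2.
The AVC parabola has its vertex at Q = 12/2 = 6, where AVC = 41 - 12·6 + 6^2 = ¥5.
P = ¥185 exceeds min AVC = ¥5, so the firm stays open.
Set P = MC: 185 = 41 - 24Q + 3Q^2 → -144 - 24Q + 3Q^2 = 0. The roots are Q = -4 and Q = 12; the profit-maximizing output is on the rising part of MC, so Q* = 12.
Check: AVC at Q = 12 is ¥41 ≤ P, so revenue covers variable cost.
Profit = P·Q − TC = 185·12 − 580 = ¥1640.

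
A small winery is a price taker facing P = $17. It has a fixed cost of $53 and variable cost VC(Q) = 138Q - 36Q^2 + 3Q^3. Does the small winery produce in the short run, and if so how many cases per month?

Shut down

Strip out fixed cost: VC = 138Q - 36Q^2 + 3Q^3. Then AVC = 138 - 36Q + 3Q^2 and MC = 138 - 72Q + 9Q^2.
The AVC parabola has its vertex at Q = 36/6 = 6, where AVC = 138 - 36·6 + 3·6^2 = $30.
Since P = $17 < min AVC = $30, price fails to cover variable cost at any output.
Shutting down limits the loss to fixed cost, $53.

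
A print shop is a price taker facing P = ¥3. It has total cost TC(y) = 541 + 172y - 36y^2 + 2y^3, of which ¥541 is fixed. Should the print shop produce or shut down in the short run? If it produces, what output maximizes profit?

Shut down

From TC, MC = TC'(y) = 172 - 72y + 6y^2 and AVC = VC/y = 172 - 36y + 2y^2.
AVC is minimized where dAVC/dy = -36 + 4y = 0, at y = 9; min AVC = 172 - 36·9 + 2·9^2 = ¥10.
P = ¥3 lies below min AVC = ¥10; no output level covers variable cost.
The firm minimizes its loss by shutting down and losing only its fixed cost of ¥541.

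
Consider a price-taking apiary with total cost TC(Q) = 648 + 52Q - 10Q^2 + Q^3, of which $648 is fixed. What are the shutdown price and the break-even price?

Shutdown price = $27; break-even price = $115

Shutdown price = min AVC. AVC = 52 - 10Q + Q^2, with vertex at Q = 5 and minimum $27.
ATC = 648/Q + 52 - 10Q + Q^2. Setting dATC/dQ = −648/Q^2 − 10 + 2Q = 0 gives Q = 9 (since 2·9^3 − 10·9^2 = 648).
min ATC = 648/9 + 52 − 10·9 + 9^2 = $115. That is the break-even price.
Between these two prices the firm operates at a loss; above $115 it earns a profit.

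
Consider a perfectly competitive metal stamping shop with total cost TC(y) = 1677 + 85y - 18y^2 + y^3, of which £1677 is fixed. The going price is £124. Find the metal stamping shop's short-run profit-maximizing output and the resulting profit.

AVC = 85 - 18y + y^2 has its minimum £4 at y = 9; price £124 clears that bar, so the firm operates.
MC = 85 - 36y + 3y^2. Setting P = MC and taking the root on the rising branch gives y* = 13.
TR = 124·13 = 1612. TC = 1677 + 260 = 1937. Profit = 1612 − 1937 = -£325.
Shutting down would mean losing the fixed cost of £1677, so operating at a loss of £325 is better by £1352.

Profit = -£325 at y = 13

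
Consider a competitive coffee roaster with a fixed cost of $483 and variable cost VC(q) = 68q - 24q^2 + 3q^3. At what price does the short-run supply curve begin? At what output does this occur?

The shutdown price is the minimum of AVC. VC = 68q - 24q^2 + 3q^3, so AVC = 68 - 24q + 3q^2.
At the minimum of AVC, MC = AVC. MC = 68 - 48q + 9q^2; setting MC = AVC gives 6q^2 - 24q = 0, so q = 4. min AVC = 20.
So the shutdown price is $20.

$20 per unit, at q = 4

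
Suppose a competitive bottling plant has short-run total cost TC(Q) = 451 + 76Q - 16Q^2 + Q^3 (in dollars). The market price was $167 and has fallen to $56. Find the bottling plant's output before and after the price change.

Output falls from 13 to 10

MC = 76 - 32Q + 3Q^2; the shutdown threshold is min AVC = $12 (at Q = 8).
At P = $167 ≥ min AVC, set P = MC on the rising branch: Q = 13.
At P = $56 ≥ min AVC, set P = MC: Q = 10. The firm stays open but cuts output.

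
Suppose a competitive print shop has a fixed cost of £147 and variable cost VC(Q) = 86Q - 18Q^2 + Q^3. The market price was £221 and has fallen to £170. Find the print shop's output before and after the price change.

MC = 86 - 36Q + 3Q^2; the shutdown threshold is min AVC = £5 (at Q = 9).
With P = £221 above the shutdown price, P = MC gives Q = 15.
At P = £170 ≥ min AVC, set P = MC: Q = 14. The firm stays open but cuts output.

Output falls from 15 to 14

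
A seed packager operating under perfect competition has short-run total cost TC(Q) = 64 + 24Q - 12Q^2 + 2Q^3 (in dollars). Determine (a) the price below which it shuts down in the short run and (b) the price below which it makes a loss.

AVC = 24 - 12Q + 2Q^2; minimized at Q = 3, giving min AVC = $6. That is the shutdown price.
ATC = 64/Q + 24 - 12Q + 2Q^2. Setting dATC/dQ = −64/Q^2 − 12 + 4Q = 0 gives Q = 4 (since 4·4^3 − 12·4^2 = 64).
min ATC = 64/4 + 24 − 12·4 + 2·4^2 = $24. That is the break-even price.
Between these two prices the firm operates at a loss; above $24 it earns a profit.

Shutdown price = $6; break-even price = $24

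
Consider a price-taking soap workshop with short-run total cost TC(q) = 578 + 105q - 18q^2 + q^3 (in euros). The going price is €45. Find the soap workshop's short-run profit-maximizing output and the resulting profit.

AVC = 105 - 18q + q^2 has its minimum €24 at q = 9; price €45 clears that bar, so the firm operates.
MC = 105 - 36q + 3q^2. Setting P = MC and taking the root on the rising branch gives q* = 10.
TR = 45·10 = 450. TC = 578 + 250 = 828. Profit = 450 − 828 = -€378.
By producing, the firm covers all variable cost plus €200 of fixed cost; shutting down would lose the full €578.

Profit = -€378 at q = 10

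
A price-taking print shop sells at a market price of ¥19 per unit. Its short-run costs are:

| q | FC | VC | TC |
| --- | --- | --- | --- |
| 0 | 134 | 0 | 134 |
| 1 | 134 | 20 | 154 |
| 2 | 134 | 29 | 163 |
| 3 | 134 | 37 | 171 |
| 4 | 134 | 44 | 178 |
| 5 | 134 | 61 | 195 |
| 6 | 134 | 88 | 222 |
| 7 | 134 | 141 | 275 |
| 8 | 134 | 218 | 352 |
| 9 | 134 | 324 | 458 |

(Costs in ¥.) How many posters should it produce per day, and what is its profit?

q = 5; profit = -¥100

Compute π = P·q − TC at each output: q=0: -134; q=1: -135; q=2: -125; q=3: -114; q=4: -102; q=5: -100; q=6: -108; q=7: -142; q=8: -200; q=9: -287.
Profit is maximized at q = 5. AVC there is 61/5 = ¥12.20 ≤ P, so producing beats shutting down (which would give -¥134).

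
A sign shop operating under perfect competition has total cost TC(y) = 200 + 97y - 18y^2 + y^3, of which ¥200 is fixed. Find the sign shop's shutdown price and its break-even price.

Shutdown price = ¥16; break-even price = ¥37

Shutdown price = min AVC. AVC = 97 - 18y + y^2, with vertex at y = 9 and minimum ¥16.
ATC = 200/y + 97 - 18y + y^2. Setting dATC/dy = −200/y^2 − 18 + 2y = 0 gives y = 10 (since 2·10^3 − 18·10^2 = 200).
min ATC = 200/10 + 97 − 18·10 + 10^2 = ¥37. That is the break-even price.
Between these two prices the firm operates at a loss; above ¥37 it earns a profit.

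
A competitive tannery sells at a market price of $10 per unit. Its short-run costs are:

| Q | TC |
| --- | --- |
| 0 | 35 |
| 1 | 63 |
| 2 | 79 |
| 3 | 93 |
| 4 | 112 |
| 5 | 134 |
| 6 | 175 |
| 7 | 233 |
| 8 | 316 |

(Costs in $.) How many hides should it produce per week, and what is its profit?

Tabulate TR − TC: Q=0: -35; Q=1: -53; Q=2: -59; Q=3: -63; Q=4: -72; Q=5: -84; Q=6: -115; Q=7: -163; Q=8: -236.
Profit is highest at Q = 0. Equivalently, the lowest AVC in the table is 77/4 ≈ $19.25 at Q = 4, and P = $10 falls below it — price never covers variable cost, so the firm shuts down and loses only its fixed cost.

Q = 0 (shut down); profit = -$35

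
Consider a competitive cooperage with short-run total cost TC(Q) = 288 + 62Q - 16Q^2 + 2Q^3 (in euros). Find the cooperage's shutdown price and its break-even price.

Shutdown price = €30; break-even price = €86

Shutdown price = min AVC. AVC = 62 - 16Q + 2Q^2, with vertex at Q = 4 and minimum €30.
ATC = 288/Q + 62 - 16Q + 2Q^2. Setting dATC/dQ = −288/Q^2 − 16 + 4Q = 0 gives Q = 6 (since 4·6^3 − 16·6^2 = 288).
min ATC = 288/6 + 62 − 16·6 + 2·6^2 = €86. That is the break-even price.
For €30 ≤ P < €86 the firm produces at a loss; below €30 it shuts down.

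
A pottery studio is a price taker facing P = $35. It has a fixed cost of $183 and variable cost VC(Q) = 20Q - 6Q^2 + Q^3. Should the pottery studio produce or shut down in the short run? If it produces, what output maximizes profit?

Variable cost is VC = 20Q - 6Q^2 + Q^3, so AVC = VC/Q = 20 - 6Q + Q^2 and MC = dTC/dQ = 20 - 12Q + 3Q^2.
AVC is minimized where dAVC/dQ = -6 + 2Q = 0, at Q = 3; min AVC = 20 - 6·3 + 3^2 = $11.
Because $35 ≥ $11, revenue can cover variable cost; the firm operates.
P = MC gives -15 - 12Q + 3Q^2 = 0, with roots -1 and 5. Take the larger (rising MC): Q* = 5.
Check: AVC at Q = 5 is $15 ≤ P, so revenue covers variable cost.
Profit = P·Q − TC = 35·5 − 258 = -$83, a loss, but smaller than the $183 fixed cost the firm would lose by shutting down.

Produce at Q = 5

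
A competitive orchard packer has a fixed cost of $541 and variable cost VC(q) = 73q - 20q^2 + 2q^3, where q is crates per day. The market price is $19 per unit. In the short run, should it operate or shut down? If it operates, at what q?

Variable cost is VC = 73q - 20q^2 + 2q^3, so AVC = VC/q = 73 - 20q + 2q^2 and MC = dTC/dq = 73 - 40q + 6q^2.
AVC hits its minimum where MC = AVC, at q = 5, giving min AVC = 73 - 20·5 + 2·5^2 = $23.
With P < min AVC ($19 < $23), every unit sold adds to the loss.
Shutting down limits the loss to fixed cost, $541.

Shut down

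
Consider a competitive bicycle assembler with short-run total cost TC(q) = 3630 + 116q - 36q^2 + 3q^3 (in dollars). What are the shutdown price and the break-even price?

Shutdown price = min AVC. AVC = 116 - 36q + 3q^2, with vertex at q = 6 and minimum $8.
ATC = 3630/q + 116 - 36q + 3q^2. Setting dATC/dq = −3630/q^2 − 36 + 6q = 0 gives q = 11 (since 6·11^3 − 36·11^2 = 3630).
min ATC = 3630/11 + 116 − 36·11 + 3·11^2 = $413. That is the break-even price.
For $8 ≤ P < $413 the firm produces at a loss; below $8 it shuts down.

Shutdown price = $8; break-even price = $413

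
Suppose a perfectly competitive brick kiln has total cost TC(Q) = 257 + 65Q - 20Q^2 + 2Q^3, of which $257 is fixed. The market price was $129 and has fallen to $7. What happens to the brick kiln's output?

MC = 65 - 40Q + 6Q^2; the shutdown threshold is min AVC = $15 (at Q = 5).
At P = $129 ≥ min AVC, set P = MC on the rising branch: Q = 8.
At P = $7 < min AVC = $15, price no longer covers variable cost at any output, so the firm shuts down: Q = 0.

Output falls from 8 to 0 (the firm shuts down)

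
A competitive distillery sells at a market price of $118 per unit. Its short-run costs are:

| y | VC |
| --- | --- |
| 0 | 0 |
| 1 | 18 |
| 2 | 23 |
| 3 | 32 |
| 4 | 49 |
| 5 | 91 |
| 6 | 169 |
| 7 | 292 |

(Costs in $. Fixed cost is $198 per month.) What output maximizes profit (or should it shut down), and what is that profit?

Profit at each row (π = 118y − TC): y=0: -198; y=1: -98; y=2: 15; y=3: 124; y=4: 225; y=5: 301; y=6: 341; y=7: 336.
Profit is maximized at y = 6. AVC there is 169/6 = $28.17 ≤ P, so producing beats shutting down (which would give -$198).

y = 6; profit = $341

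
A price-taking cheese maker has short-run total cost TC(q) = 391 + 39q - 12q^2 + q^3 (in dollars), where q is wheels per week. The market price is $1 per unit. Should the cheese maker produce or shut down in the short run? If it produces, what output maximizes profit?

Shut down

Strip out fixed cost: VC = 39q - 12q^2 + q^3. Then AVC = 39 - 12q + q^2 and MC = 39 - 24q + 3q^2.
The AVC parabola has its vertex at q = 12/2 = 6, where AVC = 39 - 12·6 + 6^2 = $3.
Since P = $1 < min AVC = $3, price fails to cover variable cost at any output.
Best response: produce nothing and absorb the $391 fixed cost.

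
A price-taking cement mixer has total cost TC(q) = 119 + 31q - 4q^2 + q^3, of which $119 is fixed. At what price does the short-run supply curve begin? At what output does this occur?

The shutdown price is the minimum of AVC. VC = 31q - 4q^2 + q^3, so AVC = 31 - 4q + q^2.
At the minimum of AVC, MC = AVC. MC = 31 - 8q + 3q^2; setting MC = AVC gives 2q^2 - 4q = 0, so q = 2. min AVC = 27.
So the shutdown price is $27.

$27 per unit, at q = 2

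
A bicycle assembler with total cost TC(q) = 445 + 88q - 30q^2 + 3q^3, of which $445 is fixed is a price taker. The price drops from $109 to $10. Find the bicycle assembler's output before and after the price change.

Output falls from 7 to 0 (the firm shuts down)

MC = 88 - 60q + 9q^2; the shutdown threshold is min AVC = $13 (at q = 5).
At P = $109 ≥ min AVC, set P = MC on the rising branch: q = 7.
At P = $10 < min AVC = $13, price no longer covers variable cost at any output, so the firm shuts down: q = 0.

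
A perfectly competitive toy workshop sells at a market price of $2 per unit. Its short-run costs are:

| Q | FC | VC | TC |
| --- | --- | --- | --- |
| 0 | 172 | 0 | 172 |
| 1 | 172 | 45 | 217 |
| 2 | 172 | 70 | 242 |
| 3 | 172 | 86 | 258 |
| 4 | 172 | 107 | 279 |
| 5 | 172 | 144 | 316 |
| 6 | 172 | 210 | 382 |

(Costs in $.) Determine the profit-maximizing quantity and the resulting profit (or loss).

Q = 0 (shut down); profit = -$172

Compute π = P·Q − TC at each output: Q=0: -172; Q=1: -215; Q=2: -238; Q=3: -252; Q=4: -271; Q=5: -306; Q=6: -370.
Profit is highest at Q = 0. Equivalently, the lowest AVC in the table is 107/4 ≈ $26.75 at Q = 4, and P = $2 falls below it — price never covers variable cost, so the firm shuts down and loses only its fixed cost.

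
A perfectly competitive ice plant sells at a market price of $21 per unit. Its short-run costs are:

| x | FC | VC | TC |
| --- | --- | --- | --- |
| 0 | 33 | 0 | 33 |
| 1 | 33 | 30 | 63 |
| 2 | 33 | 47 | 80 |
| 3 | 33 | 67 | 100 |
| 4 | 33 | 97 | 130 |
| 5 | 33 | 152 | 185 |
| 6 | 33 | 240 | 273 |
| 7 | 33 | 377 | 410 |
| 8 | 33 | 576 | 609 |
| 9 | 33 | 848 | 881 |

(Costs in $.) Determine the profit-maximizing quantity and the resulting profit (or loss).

Profit at each row (π = 21x − TC): x=0: -33; x=1: -42; x=2: -38; x=3: -37; x=4: -46; x=5: -80; x=6: -147; x=7: -263; x=8: -441; x=9: -692.
Profit is highest at x = 0. Equivalently, the lowest AVC in the table is 67/3 ≈ $22.33 at x = 3, and P = $21 falls below it — price never covers variable cost, so the firm shuts down and loses only its fixed cost.

x = 0 (shut down); profit = -$33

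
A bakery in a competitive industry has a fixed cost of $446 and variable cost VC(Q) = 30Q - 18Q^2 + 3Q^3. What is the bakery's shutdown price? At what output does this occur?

$3 per unit, at Q = 3

Short-run supply begins at min AVC. From VC = 30Q - 18Q^2 + 3Q^3, AVC = 30 - 18Q + 3Q^2.
dAVC/dQ = -18 + 6Q = 0 gives Q = 3. min AVC = 30 - 18·3 + 3·3^2 = 3.
The firm shuts down for any P below $3.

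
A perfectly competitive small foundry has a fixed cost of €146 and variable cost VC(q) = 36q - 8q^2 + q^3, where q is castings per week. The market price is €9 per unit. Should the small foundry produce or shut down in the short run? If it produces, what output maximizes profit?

From TC, MC = TC'(q) = 36 - 16q + 3q^2 and AVC = VC/q = 36 - 8q + q^2.
The AVC parabola has its vertex at q = 8/2 = 4, where AVC = 36 - 8·4 + 4^2 = €20.
Since P = €9 < min AVC = €20, price fails to cover variable cost at any output.
Shutting down limits the loss to fixed cost, €146.

Shut down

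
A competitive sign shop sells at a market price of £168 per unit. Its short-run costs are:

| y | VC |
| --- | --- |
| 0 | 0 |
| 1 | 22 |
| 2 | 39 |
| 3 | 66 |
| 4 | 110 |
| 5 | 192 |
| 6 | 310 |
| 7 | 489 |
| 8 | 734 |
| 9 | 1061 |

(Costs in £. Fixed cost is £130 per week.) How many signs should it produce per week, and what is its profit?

Compute π = P·y − TC at each output: y=0: -130; y=1: 16; y=2: 167; y=3: 308; y=4: 432; y=5: 518; y=6: 568; y=7: 557; y=8: 480; y=9: 321.
Profit is maximized at y = 6. AVC there is 310/6 = £51.67 ≤ P, so producing beats shutting down (which would give -£130).

y = 6; profit = £568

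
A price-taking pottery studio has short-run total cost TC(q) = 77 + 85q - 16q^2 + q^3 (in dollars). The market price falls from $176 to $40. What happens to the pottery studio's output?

Output falls from 13 to 9

AVC = 85 - 16q + q^2, minimized at q = 8 where min AVC = $21. MC = 85 - 32q + 3q^2.
With P = $176 above the shutdown price, P = MC gives q = 13.
At P = $40 ≥ min AVC, set P = MC: q = 9. The firm stays open but cuts output.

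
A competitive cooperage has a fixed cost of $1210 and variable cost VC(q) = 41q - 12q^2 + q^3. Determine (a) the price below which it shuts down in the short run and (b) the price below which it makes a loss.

Shutdown price = $5; break-even price = $140

AVC = 41 - 12q + q^2; minimized at q = 6, giving min AVC = $5. That is the shutdown price.
ATC = 1210/q + 41 - 12q + q^2. Setting dATC/dq = −1210/q^2 − 12 + 2q = 0 gives q = 11 (since 2·11^3 − 12·11^2 = 1210).
min ATC = 1210/11 + 41 − 12·11 + 11^2 = $140. That is the break-even price.
For $5 ≤ P < $140 the firm produces at a loss; below $5 it shuts down.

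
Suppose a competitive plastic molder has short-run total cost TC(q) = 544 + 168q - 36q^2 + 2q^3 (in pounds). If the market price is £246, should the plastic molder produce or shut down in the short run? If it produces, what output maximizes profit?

Produce at q = 13

From TC, MC = TC'(q) = 168 - 72q + 6q^2 and AVC = VC/q = 168 - 36q + 2q^2.
The AVC parabola has its vertex at q = 36/4 = 9, where AVC = 168 - 36·9 + 2·9^2 = £6.
Because £246 ≥ £6, revenue can cover variable cost; the firm operates.
P = MC gives -78 - 72q + 6q^2 = 0, with roots -1 and 13. Take the larger (rising MC): q* = 13.
Check: AVC at q = 13 is £38 ≤ P, so revenue covers variable cost.
Profit = P·q − TC = 246·13 − 1038 = £2160.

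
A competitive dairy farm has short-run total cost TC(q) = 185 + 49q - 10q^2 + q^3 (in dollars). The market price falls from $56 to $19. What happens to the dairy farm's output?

AVC = 49 - 10q + q^2, minimized at q = 5 where min AVC = $24. MC = 49 - 20q + 3q^2.
With P = $56 above the shutdown price, P = MC gives q = 7.
At P = $19 < min AVC = $24, price no longer covers variable cost at any output, so the firm shuts down: q = 0.

Output falls from 7 to 0 (the firm shuts down)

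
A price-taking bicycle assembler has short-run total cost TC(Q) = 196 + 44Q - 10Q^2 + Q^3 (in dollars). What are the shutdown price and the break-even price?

Shutdown price = $19; break-even price = $51

AVC = 44 - 10Q + Q^2; minimized at Q = 5, giving min AVC = $19. That is the shutdown price.
ATC = 196/Q + 44 - 10Q + Q^2. Setting dATC/dQ = −196/Q^2 − 10 + 2Q = 0 gives Q = 7 (since 2·7^3 − 10·7^2 = 196).
min ATC = 196/7 + 44 − 10·7 + 7^2 = $51. That is the break-even price.
Between these two prices the firm operates at a loss; above $51 it earns a profit.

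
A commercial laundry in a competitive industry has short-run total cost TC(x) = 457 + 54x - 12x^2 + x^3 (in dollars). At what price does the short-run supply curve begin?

$18 per unit

The firm shuts down when price falls below the minimum of average variable cost. AVC = VC/x = 54 - 12x + x^2.
At the minimum of AVC, MC = AVC. MC = 54 - 24x + 3x^2; setting MC = AVC gives 2x^2 - 12x = 0, so x = 6. min AVC = 18.
The firm shuts down for any P below $18.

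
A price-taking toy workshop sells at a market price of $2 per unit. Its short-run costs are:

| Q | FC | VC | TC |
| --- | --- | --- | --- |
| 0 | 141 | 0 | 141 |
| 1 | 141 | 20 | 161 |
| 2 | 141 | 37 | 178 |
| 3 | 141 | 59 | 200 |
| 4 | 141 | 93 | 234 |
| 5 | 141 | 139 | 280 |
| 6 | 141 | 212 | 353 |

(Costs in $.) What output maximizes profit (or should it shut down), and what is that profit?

Q = 0 (shut down); profit = -$141

Compute π = P·Q − TC at each output: Q=0: -141; Q=1: -159; Q=2: -174; Q=3: -194; Q=4: -226; Q=5: -270; Q=6: -341.
Profit is highest at Q = 0. Equivalently, the lowest AVC in the table is 37/2 ≈ $18.50 at Q = 2, and P = $2 falls below it — price never covers variable cost, so the firm shuts down and loses only its fixed cost.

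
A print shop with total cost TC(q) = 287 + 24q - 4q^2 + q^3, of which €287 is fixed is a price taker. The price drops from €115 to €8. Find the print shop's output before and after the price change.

Output falls from 7 to 0 (the firm shuts down)

AVC = 24 - 4q + q^2, minimized at q = 2 where min AVC = €20. MC = 24 - 8q + 3q^2.
With P = €115 above the shutdown price, P = MC gives q = 7.
At P = €8 < min AVC = €20, price no longer covers variable cost at any output, so the firm shuts down: q = 0.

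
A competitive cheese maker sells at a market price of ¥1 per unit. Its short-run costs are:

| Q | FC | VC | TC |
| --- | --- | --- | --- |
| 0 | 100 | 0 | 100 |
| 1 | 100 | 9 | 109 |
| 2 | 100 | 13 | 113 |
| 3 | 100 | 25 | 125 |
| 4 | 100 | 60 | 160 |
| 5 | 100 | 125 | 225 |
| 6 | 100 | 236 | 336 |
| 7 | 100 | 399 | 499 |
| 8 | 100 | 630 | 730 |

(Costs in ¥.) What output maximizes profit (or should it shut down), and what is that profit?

Q = 0 (shut down); profit = -¥100

Profit at each row (π = 1Q − TC): Q=0: -100; Q=1: -108; Q=2: -111; Q=3: -122; Q=4: -156; Q=5: -220; Q=6: -330; Q=7: -492; Q=8: -722.
Profit is highest at Q = 0. Equivalently, the lowest AVC in the table is 13/2 ≈ ¥6.50 at Q = 2, and P = ¥1 falls below it — price never covers variable cost, so the firm shuts down and loses only its fixed cost.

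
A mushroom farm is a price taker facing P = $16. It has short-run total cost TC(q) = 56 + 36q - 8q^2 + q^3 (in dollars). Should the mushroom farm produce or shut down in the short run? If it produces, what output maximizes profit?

Shut down

Variable cost is VC = 36q - 8q^2 + q^3, so AVC = VC/q = 36 - 8q + q^2 and MC = dTC/dq = 36 - 16q + 3q^2.
AVC hits its minimum where MC = AVC, at q = 4, giving min AVC = 36 - 8·4 + 4^2 = $20.
P = $16 lies below min AVC = $20; no output level covers variable cost.
The firm minimizes its loss by shutting down and losing only its fixed cost of $56.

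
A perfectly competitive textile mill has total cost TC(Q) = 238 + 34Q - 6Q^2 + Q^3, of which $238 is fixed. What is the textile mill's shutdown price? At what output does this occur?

$25 per unit, at Q = 3

The firm shuts down when price falls below the minimum of average variable cost. AVC = VC/Q = 34 - 6Q + Q^2.
At the minimum of AVC, MC = AVC. MC = 34 - 12Q + 3Q^2; setting MC = AVC gives 2Q^2 - 6Q = 0, so Q = 3. min AVC = 25.
So the shutdown price is $25.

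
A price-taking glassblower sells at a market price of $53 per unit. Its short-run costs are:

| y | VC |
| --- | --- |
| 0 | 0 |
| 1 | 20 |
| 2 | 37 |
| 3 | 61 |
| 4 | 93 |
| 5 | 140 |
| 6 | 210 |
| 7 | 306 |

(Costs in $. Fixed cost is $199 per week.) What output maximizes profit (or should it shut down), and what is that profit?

y = 5; profit = -$74

Compute π = P·y − TC at each output: y=0: -199; y=1: -166; y=2: -130; y=3: -101; y=4: -80; y=5: -74; y=6: -91; y=7: -134.
Profit is maximized at y = 5. AVC there is 140/5 = $28 ≤ P, so producing beats shutting down (which would give -$199).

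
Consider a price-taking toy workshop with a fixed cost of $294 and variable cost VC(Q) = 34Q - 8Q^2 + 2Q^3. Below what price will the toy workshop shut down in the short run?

$26 per unit

Short-run supply begins at min AVC. From VC = 34Q - 8Q^2 + 2Q^3, AVC = 34 - 8Q + 2Q^2.
At the minimum of AVC, MC = AVC. MC = 34 - 16Q + 6Q^2; setting MC = AVC gives 4Q^2 - 8Q = 0, so Q = 2. min AVC = 26.
The firm shuts down for any P below $26.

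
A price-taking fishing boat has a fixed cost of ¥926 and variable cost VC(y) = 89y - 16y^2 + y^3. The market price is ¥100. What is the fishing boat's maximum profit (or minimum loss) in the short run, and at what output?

Profit = -¥200 at y = 11

AVC = 89 - 16y + y^2; min AVC = ¥25 at y = 8. Since P = ¥100 ≥ min AVC, the firm produces.
With MC = 89 - 32y + 3y^2, P = MC on the upward-sloping part at y* = 11.
TR = 100·11 = 1100. TC = 926 + 374 = 1300. Profit = 1100 − 1300 = -¥200.
By producing, the firm covers all variable cost plus ¥726 of fixed cost; shutting down would lose the full ¥926.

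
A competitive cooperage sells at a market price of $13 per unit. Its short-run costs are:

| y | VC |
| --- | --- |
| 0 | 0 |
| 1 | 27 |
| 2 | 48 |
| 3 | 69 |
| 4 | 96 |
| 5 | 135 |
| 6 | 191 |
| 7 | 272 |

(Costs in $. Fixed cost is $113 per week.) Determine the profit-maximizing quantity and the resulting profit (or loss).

Compute π = P·y − TC at each output: y=0: -113; y=1: -127; y=2: -135; y=3: -143; y=4: -157; y=5: -183; y=6: -226; y=7: -294.
Profit is highest at y = 0. Equivalently, the lowest AVC in the table is 69/3 ≈ $23 at y = 3, and P = $13 falls below it — price never covers variable cost, so the firm shuts down and loses only its fixed cost.

y = 0 (shut down); profit = -$113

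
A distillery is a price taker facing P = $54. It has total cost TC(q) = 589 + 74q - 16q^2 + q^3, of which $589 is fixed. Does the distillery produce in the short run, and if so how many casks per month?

Produce at q = 10

From TC, MC = TC'(q) = 74 - 32q + 3q^2 and AVC = VC/q = 74 - 16q + q^2.
AVC is minimized where dAVC/dq = -16 + 2q = 0, at q = 8; min AVC = 74 - 16·8 + 8^2 = $10.
Because $54 ≥ $10, revenue can cover variable cost; the firm operates.
Solving P = MC: 20 - 32q + 3q^2 = 0 ⇒ q = 2/3 or 10. On the upward-sloping branch, q* = 10.
Check: AVC at q = 10 is $14 ≤ P, so revenue covers variable cost.
Profit = P·q − TC = 54·10 − 729 = -$189, a loss, but smaller than the $589 fixed cost the firm would lose by shutting down.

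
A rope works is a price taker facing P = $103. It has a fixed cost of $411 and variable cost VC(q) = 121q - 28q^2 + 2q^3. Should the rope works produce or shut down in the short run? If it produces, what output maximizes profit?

Strip out fixed cost: VC = 121q - 28q^2 + 2q^3. Then AVC = 121 - 28q + 2q^2 and MC = 121 - 56q + 6q^2.
The AVC parabola has its vertex at q = 28/4 = 7, where AVC = 121 - 28·7 + 2·7^2 = $23.
Because $103 ≥ $23, revenue can cover variable cost; the firm operates.
Solving P = MC: 18 - 56q + 6q^2 = 0 ⇒ q = 1/3 or 9. On the upward-sloping branch, q* = 9.
Check: AVC at q = 9 is $31 ≤ P, so revenue covers variable cost.
Profit = P·q − TC = 103·9 − 690 = $237.

Produce at q = 9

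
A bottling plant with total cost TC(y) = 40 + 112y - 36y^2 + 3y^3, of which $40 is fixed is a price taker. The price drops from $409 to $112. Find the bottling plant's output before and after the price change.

AVC = 112 - 36y + 3y^2, minimized at y = 6 where min AVC = $4. MC = 112 - 72y + 9y^2.
With P = $409 above the shutdown price, P = MC gives y = 11.
At P = $112 ≥ min AVC, set P = MC: y = 8. The firm stays open but cuts output.

Output falls from 11 to 8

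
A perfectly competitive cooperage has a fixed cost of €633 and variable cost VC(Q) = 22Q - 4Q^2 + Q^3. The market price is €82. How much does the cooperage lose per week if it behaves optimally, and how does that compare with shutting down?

AVC = 22 - 4Q + Q^2; min AVC = €18 at Q = 2. Since P = €82 ≥ min AVC, the firm produces.
MC = 22 - 8Q + 3Q^2. Setting P = MC and taking the root on the rising branch gives Q* = 6.
TR = 82·6 = 492. TC = 633 + 204 = 837. Profit = 492 − 837 = -€345.
Shutting down would mean losing the fixed cost of €633, so operating at a loss of €345 is better by €288.

Profit = -€345 at Q = 6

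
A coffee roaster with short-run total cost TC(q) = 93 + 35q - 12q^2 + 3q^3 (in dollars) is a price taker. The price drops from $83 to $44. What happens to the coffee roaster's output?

AVC = 35 - 12q + 3q^2, minimized at q = 2 where min AVC = $23. MC = 35 - 24q + 9q^2.
At P = $83 ≥ min AVC, set P = MC on the rising branch: q = 4.
At P = $44 ≥ min AVC, set P = MC: q = 3. The firm stays open but cuts output.

Output falls from 4 to 3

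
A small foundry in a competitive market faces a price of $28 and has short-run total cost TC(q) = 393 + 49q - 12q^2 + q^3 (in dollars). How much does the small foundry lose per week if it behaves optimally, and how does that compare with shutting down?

AVC = 49 - 12q + q^2 has its minimum $13 at q = 6; price $28 clears that bar, so the firm operates.
With MC = 49 - 24q + 3q^2, P = MC on the upward-sloping part at q* = 7.
TR = 28·7 = 196. TC = 393 + 98 = 491. Profit = 196 − 491 = -$295.
By producing, the firm covers all variable cost plus $98 of fixed cost; shutting down would lose the full $393.

Profit = -$295 at q = 7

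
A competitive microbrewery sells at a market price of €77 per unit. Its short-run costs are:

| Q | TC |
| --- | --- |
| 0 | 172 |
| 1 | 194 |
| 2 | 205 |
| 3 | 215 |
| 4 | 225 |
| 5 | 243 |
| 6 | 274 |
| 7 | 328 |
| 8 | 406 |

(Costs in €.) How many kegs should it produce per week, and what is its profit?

Profit at each row (π = 77Q − TC): Q=0: -172; Q=1: -117; Q=2: -51; Q=3: 16; Q=4: 83; Q=5: 142; Q=6: 188; Q=7: 211; Q=8: 210.
Profit is maximized at Q = 7. AVC there is 156/7 = €22.29 ≤ P, so producing beats shutting down (which would give -€172).

Q = 7; profit = €211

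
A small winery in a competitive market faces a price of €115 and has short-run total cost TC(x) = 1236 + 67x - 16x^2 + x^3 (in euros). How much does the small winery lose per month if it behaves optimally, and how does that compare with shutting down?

Profit = -€84 at x = 12

AVC = 67 - 16x + x^2; min AVC = €3 at x = 8. Since P = €115 ≥ min AVC, the firm produces.
MC = 67 - 32x + 3x^2. Setting P = MC and taking the root on the rising branch gives x* = 12.
TR = 115·12 = 1380. TC = 1236 + 228 = 1464. Profit = 1380 − 1464 = -€84.
Shutting down would mean losing the fixed cost of €1236, so operating at a loss of €84 is better by €1152.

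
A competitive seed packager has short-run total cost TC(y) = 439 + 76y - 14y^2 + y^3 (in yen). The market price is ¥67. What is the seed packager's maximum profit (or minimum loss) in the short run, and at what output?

Profit = -¥115 at y = 9

AVC = 76 - 14y + y^2 has its minimum ¥27 at y = 7; price ¥67 clears that bar, so the firm operates.
MC = 76 - 28y + 3y^2. Setting P = MC and taking the root on the rising branch gives y* = 9.
TR = 67·9 = 603. TC = 439 + 279 = 718. Profit = 603 − 718 = -¥115.
Shutting down would mean losing the fixed cost of ¥439, so operating at a loss of ¥115 is better by ¥324.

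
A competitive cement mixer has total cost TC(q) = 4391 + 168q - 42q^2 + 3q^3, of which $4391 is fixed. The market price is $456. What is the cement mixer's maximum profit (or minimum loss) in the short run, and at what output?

Profit = -$71 at q = 12

AVC = 168 - 42q + 3q^2 has its minimum $21 at q = 7; price $456 clears that bar, so the firm operates.
With MC = 168 - 84q + 9q^2, P = MC on the upward-sloping part at q* = 12.
TR = 456·12 = 5472. TC = 4391 + 1152 = 5543. Profit = 5472 − 5543 = -$71.
By producing, the firm covers all variable cost plus $4320 of fixed cost; shutting down would lose the full $4391.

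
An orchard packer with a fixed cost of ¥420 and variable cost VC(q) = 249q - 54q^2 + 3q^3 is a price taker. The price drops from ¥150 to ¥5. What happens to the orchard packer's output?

AVC = 249 - 54q + 3q^2, minimized at q = 9 where min AVC = ¥6. MC = 249 - 108q + 9q^2.
With P = ¥150 above the shutdown price, P = MC gives q = 11.
At P = ¥5 < min AVC = ¥6, price no longer covers variable cost at any output, so the firm shuts down: q = 0.

Output falls from 11 to 0 (the firm shuts down)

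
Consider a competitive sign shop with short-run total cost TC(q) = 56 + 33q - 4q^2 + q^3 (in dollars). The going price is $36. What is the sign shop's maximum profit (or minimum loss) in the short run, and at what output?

AVC = 33 - 4q + q^2; min AVC = $29 at q = 2. Since P = $36 ≥ min AVC, the firm produces.
MC = 33 - 8q + 3q^2. Setting P = MC and taking the root on the rising branch gives q* = 3.
TR = 36·3 = 108. TC = 56 + 90 = 146. Profit = 108 − 146 = -$38.
By producing, the firm covers all variable cost plus $18 of fixed cost; shutting down would lose the full $56.

Profit = -$38 at q = 3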